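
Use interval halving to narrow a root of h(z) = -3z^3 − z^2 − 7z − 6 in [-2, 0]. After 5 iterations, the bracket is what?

midpoint -1: h = 3 > 0 → [-1, 0]
midpoint -0.5: h = -2.375 < 0 → [-1, -0.5]
midpoint -0.75: h = -0.046875 < 0 → [-1, -0.75]
midpoint -0.875: h = 1.3691 > 0 → [-0.875, -0.75]
midpoint -0.8125: h = 0.6365 > 0 → [-0.8125, -0.75]

[-0.8125, -0.75]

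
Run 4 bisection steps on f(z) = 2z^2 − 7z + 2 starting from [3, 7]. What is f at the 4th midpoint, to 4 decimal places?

0.3750

m = 5, f(m) = 17 (+); new bracket [3, 5]
m = 4, f(m) = 6 (+); new bracket [3, 4]
m = 3.5, f(m) = 2 (+); new bracket [3, 3.5]
m = 3.25, f(m) = 0.375 (+); new bracket [3, 3.25]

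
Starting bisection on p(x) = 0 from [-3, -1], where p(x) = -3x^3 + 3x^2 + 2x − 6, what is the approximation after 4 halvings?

p(-2) = 26 > 0, so the root lies in [-2, -1]
p(-1.5) = 7.875 > 0, so the root lies in [-1.5, -1]
p(-1.25) = 2.046875 > 0, so the root lies in [-1.25, -1]
p(-1.125) = -0.1816 < 0, so the root lies in [-1.25, -1.125]

-1.125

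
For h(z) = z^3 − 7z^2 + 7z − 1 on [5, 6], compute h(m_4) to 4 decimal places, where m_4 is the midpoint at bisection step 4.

m = 5.5, h(m) = -7.875 (−); new bracket [5.5, 6]
m = 5.75, h(m) = -2.078125 (−); new bracket [5.75, 6]
m = 5.875, h(m) = 1.294922 (+); new bracket [5.75, 5.875]
m = 5.8125, h(m) = -0.4324 (−); new bracket [5.8125, 5.875]

-0.4324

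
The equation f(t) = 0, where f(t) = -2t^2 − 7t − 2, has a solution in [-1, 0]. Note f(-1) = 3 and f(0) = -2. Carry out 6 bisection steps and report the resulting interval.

m = -0.5, f(m) = 1 (+); new bracket [-0.5, 0]
m = -0.25, f(m) = -0.375 (−); new bracket [-0.5, -0.25]
m = -0.375, f(m) = 0.34375 (+); new bracket [-0.375, -0.25]
m = -0.3125, f(m) = -0.0078 (−); new bracket [-0.375, -0.3125]
m = -0.34375, f(m) = 0.1699 (+); new bracket [-0.34375, -0.3125]
m = -0.328125, f(m) = 0.0815 (+); new bracket [-0.328125, -0.3125]

[-0.328125, -0.3125]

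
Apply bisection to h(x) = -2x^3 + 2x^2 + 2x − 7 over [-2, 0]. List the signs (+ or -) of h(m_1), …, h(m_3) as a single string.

x = -1 gives h = -5, negative; keep [-2, -1]
x = -1.5 gives h = 1.25, positive; keep [-1.5, -1]
x = -1.25 gives h = -2.46875, negative; keep [-1.5, -1.25]

-+-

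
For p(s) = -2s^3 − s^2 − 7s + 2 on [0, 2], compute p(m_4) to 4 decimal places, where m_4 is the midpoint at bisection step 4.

-0.8711

s = 1 gives p = -8, negative; keep [0, 1]
s = 0.5 gives p = -2, negative; keep [0, 0.5]
s = 0.25 gives p = 0.15625, positive; keep [0.25, 0.5]
s = 0.375 gives p = -0.8711, negative; keep [0.25, 0.375]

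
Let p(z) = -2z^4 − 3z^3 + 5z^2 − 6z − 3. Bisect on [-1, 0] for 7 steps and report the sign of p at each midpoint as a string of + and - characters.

p(-0.5) = 1.5 > 0, so the root lies in [-0.5, 0]
p(-0.25) = -1.148438 < 0, so the root lies in [-0.5, -0.25]
p(-0.375) = 0.071777 > 0, so the root lies in [-0.375, -0.25]
p(-0.3125) = -0.5642 < 0, so the root lies in [-0.375, -0.3125]
p(-0.34375) = -0.2527 < 0, so the root lies in [-0.375, -0.34375]
p(-0.359375) = -0.0921 < 0, so the root lies in [-0.375, -0.359375]
p(-0.3671875) = -0.0106 < 0, so the root lies in [-0.375, -0.3671875]

+-+----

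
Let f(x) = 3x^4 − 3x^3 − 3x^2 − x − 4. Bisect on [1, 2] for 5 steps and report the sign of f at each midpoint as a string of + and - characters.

f(1.5) = -7.1875 < 0, so the root lies in [1.5, 2]
f(1.75) = -2.878906 < 0, so the root lies in [1.75, 2]
f(1.875) = 0.881592 > 0, so the root lies in [1.75, 1.875]
f(1.8125) = -1.1543 < 0, so the root lies in [1.8125, 1.875]
f(1.84375) = -0.177 < 0, so the root lies in [1.84375, 1.875]

--+--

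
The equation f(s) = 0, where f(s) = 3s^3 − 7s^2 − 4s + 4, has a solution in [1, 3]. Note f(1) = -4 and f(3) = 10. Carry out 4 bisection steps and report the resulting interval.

[2.625, 2.75]

m = 2, f(m) = -8 (−); new bracket [2, 3]
m = 2.5, f(m) = -2.875 (−); new bracket [2.5, 3]
m = 2.75, f(m) = 2.453125 (+); new bracket [2.5, 2.75]
m = 2.625, f(m) = -0.4707 (−); new bracket [2.625, 2.75]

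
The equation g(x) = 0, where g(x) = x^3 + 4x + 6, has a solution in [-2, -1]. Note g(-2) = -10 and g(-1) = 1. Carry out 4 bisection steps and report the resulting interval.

[-1.1875, -1.125]

g(-1.5) = -3.375 < 0, so the root lies in [-1.5, -1]
g(-1.25) = -0.953125 < 0, so the root lies in [-1.25, -1]
g(-1.125) = 0.076172 > 0, so the root lies in [-1.25, -1.125]
g(-1.1875) = -0.4246 < 0, so the root lies in [-1.1875, -1.125]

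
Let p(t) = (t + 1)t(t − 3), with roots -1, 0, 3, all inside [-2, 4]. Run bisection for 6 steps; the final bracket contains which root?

3

m = 1, p(m) = -4 (−); new bracket [1, 4]
m = 2.5, p(m) = -4.375 (−); new bracket [2.5, 4]
m = 3.25, p(m) = 3.453125 (+); new bracket [2.5, 3.25]
m = 2.875, p(m) = -1.3926 (−); new bracket [2.875, 3.25]
m = 3.0625, p(m) = 0.7776 (+); new bracket [2.875, 3.0625]
m = 2.96875, p(m) = -0.3682 (−); new bracket [2.96875, 3.0625]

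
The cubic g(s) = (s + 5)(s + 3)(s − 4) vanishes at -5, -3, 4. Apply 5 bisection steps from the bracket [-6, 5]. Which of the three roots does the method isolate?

s = -0.5 gives g = -50.625, negative; keep [-0.5, 5]
s = 2.25 gives g = -66.609375, negative; keep [2.25, 5]
s = 3.625 gives g = -21.427734, negative; keep [3.625, 5]
s = 4.3125 gives g = 21.2805, positive; keep [3.625, 4.3125]
s = 3.96875 gives g = -1.9532, negative; keep [3.96875, 4.3125]

4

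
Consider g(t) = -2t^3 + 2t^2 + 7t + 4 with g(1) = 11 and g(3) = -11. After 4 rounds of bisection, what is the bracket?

[2.5, 2.625]

m = 2, g(m) = 10 (+); new bracket [2, 3]
m = 2.5, g(m) = 2.75 (+); new bracket [2.5, 3]
m = 2.75, g(m) = -3.21875 (−); new bracket [2.5, 2.75]
m = 2.625, g(m) = -0.0195 (−); new bracket [2.5, 2.625]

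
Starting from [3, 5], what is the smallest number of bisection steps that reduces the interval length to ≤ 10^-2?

8

Width after n steps is 2/2^n. Need 2^n ≥ 2/10^-2 = 200.
2^7 = 128 < 200 ≤ 2^8 = 256, so n = 8.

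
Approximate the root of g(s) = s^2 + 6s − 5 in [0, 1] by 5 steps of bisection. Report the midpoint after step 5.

m = 0.5, g(m) = -1.75 (−); new bracket [0.5, 1]
m = 0.75, g(m) = 0.0625 (+); new bracket [0.5, 0.75]
m = 0.625, g(m) = -0.859375 (−); new bracket [0.625, 0.75]
m = 0.6875, g(m) = -0.4023 (−); new bracket [0.6875, 0.75]
m = 0.71875, g(m) = -0.1709 (−); new bracket [0.71875, 0.75]

0.71875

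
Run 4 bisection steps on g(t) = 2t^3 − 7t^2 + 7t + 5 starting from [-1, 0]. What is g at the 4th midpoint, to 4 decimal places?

0.4302

g(-0.5) = -0.5 < 0, so the root lies in [-0.5, 0]
g(-0.25) = 2.78125 > 0, so the root lies in [-0.5, -0.25]
g(-0.375) = 1.285156 > 0, so the root lies in [-0.5, -0.375]
g(-0.4375) = 0.4302 > 0, so the root lies in [-0.5, -0.4375]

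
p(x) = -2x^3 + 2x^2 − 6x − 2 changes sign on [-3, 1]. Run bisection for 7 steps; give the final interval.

[-0.3125, -0.28125]

x = -1 gives p = 8, positive; keep [-1, 1]
x = 0 gives p = -2, negative; keep [-1, 0]
x = -0.5 gives p = 1.75, positive; keep [-0.5, 0]
x = -0.25 gives p = -0.3438, negative; keep [-0.5, -0.25]
x = -0.375 gives p = 0.6367, positive; keep [-0.375, -0.25]
x = -0.3125 gives p = 0.1313, positive; keep [-0.3125, -0.25]
x = -0.28125 gives p = -0.1098, negative; keep [-0.3125, -0.28125]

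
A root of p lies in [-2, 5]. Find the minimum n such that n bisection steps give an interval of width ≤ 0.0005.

14

Width after n steps is 7/2^n. Need 2^n ≥ 7/0.0005 = 14000.
2^13 = 8192 < 14000 ≤ 2^14 = 16384, so n = 14.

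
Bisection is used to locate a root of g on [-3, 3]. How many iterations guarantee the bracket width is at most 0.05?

Width after n steps is 6/2^n. Need 2^n ≥ 6/0.05 = 120.
2^6 = 64 < 120 ≤ 2^7 = 128, so n = 7.

7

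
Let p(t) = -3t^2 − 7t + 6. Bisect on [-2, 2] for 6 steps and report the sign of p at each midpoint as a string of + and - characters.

+-+-+-

midpoint 0: p = 6 > 0 → [0, 2]
midpoint 1: p = -4 < 0 → [0, 1]
midpoint 0.5: p = 1.75 > 0 → [0.5, 1]
midpoint 0.75: p = -0.9375 < 0 → [0.5, 0.75]
midpoint 0.625: p = 0.4531 > 0 → [0.625, 0.75]
midpoint 0.6875: p = -0.2305 < 0 → [0.625, 0.6875]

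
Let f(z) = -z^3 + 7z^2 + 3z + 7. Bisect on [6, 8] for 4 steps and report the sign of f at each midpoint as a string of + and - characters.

z = 7 gives f = 28, positive; keep [7, 8]
z = 7.5 gives f = 1.375, positive; keep [7.5, 8]
z = 7.75 gives f = -14.796875, negative; keep [7.5, 7.75]
z = 7.625 gives f = -6.4629, negative; keep [7.5, 7.625]

++--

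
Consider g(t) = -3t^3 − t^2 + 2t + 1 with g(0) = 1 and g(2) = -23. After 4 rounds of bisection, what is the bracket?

[0.75, 0.875]

t = 1 gives g = -1, negative; keep [0, 1]
t = 0.5 gives g = 1.375, positive; keep [0.5, 1]
t = 0.75 gives g = 0.671875, positive; keep [0.75, 1]
t = 0.875 gives g = -0.0254, negative; keep [0.75, 0.875]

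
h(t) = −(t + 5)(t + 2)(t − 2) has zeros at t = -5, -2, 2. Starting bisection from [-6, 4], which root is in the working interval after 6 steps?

midpoint -1: h = 12 > 0 → [-1, 4]
midpoint 1.5: h = 11.375 > 0 → [1.5, 4]
midpoint 2.75: h = -27.609375 < 0 → [1.5, 2.75]
midpoint 2.125: h = -3.6738 < 0 → [1.5, 2.125]
midpoint 1.8125: h = 4.8699 > 0 → [1.8125, 2.125]
midpoint 1.96875: h = 0.8643 > 0 → [1.96875, 2.125]

2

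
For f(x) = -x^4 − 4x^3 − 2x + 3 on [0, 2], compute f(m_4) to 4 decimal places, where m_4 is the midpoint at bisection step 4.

midpoint 1: f = -4 < 0 → [0, 1]
midpoint 0.5: f = 1.4375 > 0 → [0.5, 1]
midpoint 0.75: f = -0.503906 < 0 → [0.5, 0.75]
midpoint 0.625: f = 0.6208 > 0 → [0.625, 0.75]

0.6208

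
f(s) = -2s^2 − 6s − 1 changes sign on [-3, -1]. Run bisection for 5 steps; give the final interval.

[-2.875, -2.8125]

f(-2) = 3 > 0, so the root lies in [-3, -2]
f(-2.5) = 1.5 > 0, so the root lies in [-3, -2.5]
f(-2.75) = 0.375 > 0, so the root lies in [-3, -2.75]
f(-2.875) = -0.2812 < 0, so the root lies in [-2.875, -2.75]
f(-2.8125) = 0.0547 > 0, so the root lies in [-2.875, -2.8125]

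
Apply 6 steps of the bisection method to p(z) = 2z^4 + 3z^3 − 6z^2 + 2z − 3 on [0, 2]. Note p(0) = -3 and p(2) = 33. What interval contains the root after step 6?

[1.1875, 1.21875]

z = 1 gives p = -2, negative; keep [1, 2]
z = 1.5 gives p = 6.75, positive; keep [1, 1.5]
z = 1.25 gives p = 0.867188, positive; keep [1, 1.25]
z = 1.125 gives p = -0.8687, negative; keep [1.125, 1.25]
z = 1.1875 gives p = -0.0852, negative; keep [1.1875, 1.25]
z = 1.21875 gives p = 0.3687, positive; keep [1.1875, 1.21875]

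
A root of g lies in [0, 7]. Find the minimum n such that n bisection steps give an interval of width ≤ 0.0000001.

Width after n steps is 7/2^n. Need 2^n ≥ 7/0.0000001 = 70000000.
2^26 = 67108864 < 70000000 ≤ 2^27 = 134217728, so n = 27.

27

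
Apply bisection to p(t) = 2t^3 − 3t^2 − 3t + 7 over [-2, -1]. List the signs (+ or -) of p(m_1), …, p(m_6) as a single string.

-++---

t = -1.5 gives p = -2, negative; keep [-1.5, -1]
t = -1.25 gives p = 2.15625, positive; keep [-1.5, -1.25]
t = -1.375 gives p = 0.253906, positive; keep [-1.5, -1.375]
t = -1.4375 gives p = -0.8276, negative; keep [-1.4375, -1.375]
t = -1.40625 gives p = -0.2757, negative; keep [-1.40625, -1.375]
t = -1.390625 gives p = -0.0081, negative; keep [-1.390625, -1.375]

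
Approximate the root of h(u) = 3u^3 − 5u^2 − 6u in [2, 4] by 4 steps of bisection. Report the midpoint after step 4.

u = 3 gives h = 18, positive; keep [2, 3]
u = 2.5 gives h = 0.625, positive; keep [2, 2.5]
u = 2.25 gives h = -4.640625, negative; keep [2.25, 2.5]
u = 2.375 gives h = -2.2637, negative; keep [2.375, 2.5]

2.375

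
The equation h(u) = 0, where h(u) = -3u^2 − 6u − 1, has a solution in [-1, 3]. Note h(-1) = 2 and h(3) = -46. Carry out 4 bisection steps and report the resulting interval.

midpoint 1: h = -10 < 0 → [-1, 1]
midpoint 0: h = -1 < 0 → [-1, 0]
midpoint -0.5: h = 1.25 > 0 → [-0.5, 0]
midpoint -0.25: h = 0.3125 > 0 → [-0.25, 0]

[-0.25, 0]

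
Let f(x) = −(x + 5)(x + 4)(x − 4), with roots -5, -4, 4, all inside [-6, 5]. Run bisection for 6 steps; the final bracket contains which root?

4

x = -0.5 gives f = 70.875, positive; keep [-0.5, 5]
x = 2.25 gives f = 79.296875, positive; keep [2.25, 5]
x = 3.625 gives f = 24.662109, positive; keep [3.625, 5]
x = 4.3125 gives f = -24.1907, negative; keep [3.625, 4.3125]
x = 3.96875 gives f = 2.2334, positive; keep [3.96875, 4.3125]
x = 4.140625 gives f = -10.464, negative; keep [3.96875, 4.140625]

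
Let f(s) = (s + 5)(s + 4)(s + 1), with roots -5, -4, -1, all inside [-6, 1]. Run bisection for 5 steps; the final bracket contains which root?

f(-2.5) = -5.625 < 0, so the root lies in [-2.5, 1]
f(-0.75) = 3.453125 > 0, so the root lies in [-2.5, -0.75]
f(-1.625) = -5.009766 < 0, so the root lies in [-1.625, -0.75]
f(-1.1875) = -2.0105 < 0, so the root lies in [-1.1875, -0.75]
f(-0.96875) = 0.3819 > 0, so the root lies in [-1.1875, -0.96875]

-1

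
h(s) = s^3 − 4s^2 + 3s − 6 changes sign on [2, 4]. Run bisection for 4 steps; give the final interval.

[3.625, 3.75]

s = 3 gives h = -6, negative; keep [3, 4]
s = 3.5 gives h = -1.625, negative; keep [3.5, 4]
s = 3.75 gives h = 1.734375, positive; keep [3.5, 3.75]
s = 3.625 gives h = -0.0527, negative; keep [3.625, 3.75]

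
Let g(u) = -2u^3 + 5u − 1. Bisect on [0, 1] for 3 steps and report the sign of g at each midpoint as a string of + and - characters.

u = 0.5 gives g = 1.25, positive; keep [0, 0.5]
u = 0.25 gives g = 0.21875, positive; keep [0, 0.25]
u = 0.125 gives g = -0.378906, negative; keep [0.125, 0.25]

++-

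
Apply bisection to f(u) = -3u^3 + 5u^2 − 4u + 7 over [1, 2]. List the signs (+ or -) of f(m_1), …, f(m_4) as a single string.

+-++

u = 1.5 gives f = 2.125, positive; keep [1.5, 2]
u = 1.75 gives f = -0.765625, negative; keep [1.5, 1.75]
u = 1.625 gives f = 0.830078, positive; keep [1.625, 1.75]
u = 1.6875 gives f = 0.072, positive; keep [1.6875, 1.75]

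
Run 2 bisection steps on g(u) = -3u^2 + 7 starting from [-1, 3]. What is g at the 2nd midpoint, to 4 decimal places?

-5.0000

m = 1, g(m) = 4 (+); new bracket [1, 3]
m = 2, g(m) = -5 (−); new bracket [1, 2]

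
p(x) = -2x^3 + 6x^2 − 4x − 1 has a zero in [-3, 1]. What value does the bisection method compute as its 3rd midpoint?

x = -1 gives p = 11, positive; keep [-1, 1]
x = 0 gives p = -1, negative; keep [-1, 0]
x = -0.5 gives p = 2.75, positive; keep [-0.5, 0]

-0.5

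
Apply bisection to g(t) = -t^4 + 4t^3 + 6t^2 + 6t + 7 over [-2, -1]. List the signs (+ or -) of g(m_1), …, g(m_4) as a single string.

--+-

t = -1.5 gives g = -7.0625, negative; keep [-1.5, -1]
t = -1.25 gives g = -1.378906, negative; keep [-1.25, -1]
t = -1.125 gives g = 0.546631, positive; keep [-1.25, -1.125]
t = -1.1875 gives g = -0.3508, negative; keep [-1.1875, -1.125]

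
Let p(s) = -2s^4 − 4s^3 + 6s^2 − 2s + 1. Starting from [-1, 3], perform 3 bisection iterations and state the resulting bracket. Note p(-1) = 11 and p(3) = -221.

midpoint 1: p = -1 < 0 → [-1, 1]
midpoint 0: p = 1 > 0 → [0, 1]
midpoint 0.5: p = 0.875 > 0 → [0.5, 1]

[0.5, 1]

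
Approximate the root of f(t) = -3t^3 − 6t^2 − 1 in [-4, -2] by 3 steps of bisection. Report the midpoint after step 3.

-2.25

f(-3) = 26 > 0, so the root lies in [-3, -2]
f(-2.5) = 8.375 > 0, so the root lies in [-2.5, -2]
f(-2.25) = 2.796875 > 0, so the root lies in [-2.25, -2]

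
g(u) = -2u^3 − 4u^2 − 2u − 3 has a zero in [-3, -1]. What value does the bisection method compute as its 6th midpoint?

u = -2 gives g = 1, positive; keep [-2, -1]
u = -1.5 gives g = -2.25, negative; keep [-2, -1.5]
u = -1.75 gives g = -1.03125, negative; keep [-2, -1.75]
u = -1.875 gives g = -0.1289, negative; keep [-2, -1.875]
u = -1.9375 gives g = 0.4058, positive; keep [-1.9375, -1.875]
u = -1.90625 gives g = 0.1312, positive; keep [-1.90625, -1.875]

-1.90625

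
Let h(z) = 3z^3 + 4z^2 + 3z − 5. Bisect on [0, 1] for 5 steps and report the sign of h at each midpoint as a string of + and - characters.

-+--+

midpoint 0.5: h = -2.125 < 0 → [0.5, 1]
midpoint 0.75: h = 0.765625 > 0 → [0.5, 0.75]
midpoint 0.625: h = -0.830078 < 0 → [0.625, 0.75]
midpoint 0.6875: h = -0.072 < 0 → [0.6875, 0.75]
midpoint 0.71875: h = 0.3366 > 0 → [0.6875, 0.71875]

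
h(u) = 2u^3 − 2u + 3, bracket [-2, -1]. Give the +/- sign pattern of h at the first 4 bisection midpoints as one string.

m = -1.5, h(m) = -0.75 (−); new bracket [-1.5, -1]
m = -1.25, h(m) = 1.59375 (+); new bracket [-1.5, -1.25]
m = -1.375, h(m) = 0.550781 (+); new bracket [-1.5, -1.375]
m = -1.4375, h(m) = -0.0659 (−); new bracket [-1.4375, -1.375]

-++-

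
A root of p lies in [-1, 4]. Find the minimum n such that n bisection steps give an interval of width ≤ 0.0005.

14

Width after n steps is 5/2^n. Need 2^n ≥ 5/0.0005 = 10000.
2^13 = 8192 < 10000 ≤ 2^14 = 16384, so n = 14.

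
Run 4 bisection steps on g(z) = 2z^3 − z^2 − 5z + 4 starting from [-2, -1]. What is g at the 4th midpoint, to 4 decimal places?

g(-1.5) = 2.5 > 0, so the root lies in [-2, -1.5]
g(-1.75) = -1.03125 < 0, so the root lies in [-1.75, -1.5]
g(-1.625) = 0.902344 > 0, so the root lies in [-1.75, -1.625]
g(-1.6875) = -0.021 < 0, so the root lies in [-1.6875, -1.625]

-0.0210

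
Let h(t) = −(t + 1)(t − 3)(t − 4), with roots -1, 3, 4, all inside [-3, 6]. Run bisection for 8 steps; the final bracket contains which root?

h(1.5) = -9.375 < 0, so the root lies in [-3, 1.5]
h(-0.75) = -4.453125 < 0, so the root lies in [-3, -0.75]
h(-1.875) = 25.060547 > 0, so the root lies in [-1.875, -0.75]
h(-1.3125) = 7.1594 > 0, so the root lies in [-1.3125, -0.75]
h(-1.03125) = 0.6338 > 0, so the root lies in [-1.03125, -0.75]
h(-0.890625) = -2.0811 < 0, so the root lies in [-1.03125, -0.890625]
h(-0.9609375) = -0.7676 < 0, so the root lies in [-1.03125, -0.9609375]
h(-0.99609375) = -0.078 < 0, so the root lies in [-1.03125, -0.99609375]

-1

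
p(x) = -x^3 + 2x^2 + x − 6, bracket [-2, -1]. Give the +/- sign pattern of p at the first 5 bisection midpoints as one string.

x = -1.5 gives p = 0.375, positive; keep [-1.5, -1]
x = -1.25 gives p = -2.171875, negative; keep [-1.5, -1.25]
x = -1.375 gives p = -0.994141, negative; keep [-1.5, -1.375]
x = -1.4375 gives p = -0.3342, negative; keep [-1.5, -1.4375]
x = -1.46875 gives p = 0.0141, positive; keep [-1.46875, -1.4375]

+---+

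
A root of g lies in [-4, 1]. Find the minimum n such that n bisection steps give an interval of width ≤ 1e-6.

Width after n steps is 5/2^n. Need 2^n ≥ 5/1e-6 = 5000000.
2^22 = 4194304 < 5000000 ≤ 2^23 = 8388608, so n = 23.

23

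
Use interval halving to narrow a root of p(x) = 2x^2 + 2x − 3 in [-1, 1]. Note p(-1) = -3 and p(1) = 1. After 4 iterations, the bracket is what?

[0.75, 0.875]

x = 0 gives p = -3, negative; keep [0, 1]
x = 0.5 gives p = -1.5, negative; keep [0.5, 1]
x = 0.75 gives p = -0.375, negative; keep [0.75, 1]
x = 0.875 gives p = 0.2812, positive; keep [0.75, 0.875]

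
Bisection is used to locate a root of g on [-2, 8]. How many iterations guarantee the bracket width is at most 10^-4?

Width after n steps is 10/2^n. Need 2^n ≥ 10/10^-4 = 100000.
2^16 = 65536 < 100000 ≤ 2^17 = 131072, so n = 17.

17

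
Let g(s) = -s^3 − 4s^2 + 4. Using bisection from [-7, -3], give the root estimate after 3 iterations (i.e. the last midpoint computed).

-3.5

m = -5, g(m) = 29 (+); new bracket [-5, -3]
m = -4, g(m) = 4 (+); new bracket [-4, -3]
m = -3.5, g(m) = -2.125 (−); new bracket [-4, -3.5]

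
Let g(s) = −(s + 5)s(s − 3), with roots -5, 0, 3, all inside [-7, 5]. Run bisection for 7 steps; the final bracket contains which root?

-5

s = -1 gives g = -16, negative; keep [-7, -1]
s = -4 gives g = -28, negative; keep [-7, -4]
s = -5.5 gives g = 23.375, positive; keep [-5.5, -4]
s = -4.75 gives g = -9.2031, negative; keep [-5.5, -4.75]
s = -5.125 gives g = 5.2051, positive; keep [-5.125, -4.75]
s = -4.9375 gives g = -2.4495, negative; keep [-5.125, -4.9375]
s = -5.03125 gives g = 1.2627, positive; keep [-5.03125, -4.9375]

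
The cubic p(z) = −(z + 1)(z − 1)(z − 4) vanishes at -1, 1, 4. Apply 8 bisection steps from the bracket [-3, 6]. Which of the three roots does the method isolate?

4

p(1.5) = 3.125 > 0, so the root lies in [1.5, 6]
p(3.75) = 3.265625 > 0, so the root lies in [3.75, 6]
p(4.875) = -19.919922 < 0, so the root lies in [3.75, 4.875]
p(4.3125) = -5.4993 < 0, so the root lies in [3.75, 4.3125]
p(4.03125) = -0.4766 < 0, so the root lies in [3.75, 4.03125]
p(3.890625) = 1.5462 > 0, so the root lies in [3.890625, 4.03125]
p(3.9609375) = 0.5738 > 0, so the root lies in [3.9609375, 4.03125]
p(3.99609375) = 0.0585 > 0, so the root lies in [3.99609375, 4.03125]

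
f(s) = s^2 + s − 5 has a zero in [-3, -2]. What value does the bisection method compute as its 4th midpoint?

-2.8125

midpoint -2.5: f = -1.25 < 0 → [-3, -2.5]
midpoint -2.75: f = -0.1875 < 0 → [-3, -2.75]
midpoint -2.875: f = 0.390625 > 0 → [-2.875, -2.75]
midpoint -2.8125: f = 0.0977 > 0 → [-2.8125, -2.75]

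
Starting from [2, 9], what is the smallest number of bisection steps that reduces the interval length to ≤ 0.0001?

Width after n steps is 7/2^n. Need 2^n ≥ 7/0.0001 = 70000.
2^16 = 65536 < 70000 ≤ 2^17 = 131072, so n = 17.

17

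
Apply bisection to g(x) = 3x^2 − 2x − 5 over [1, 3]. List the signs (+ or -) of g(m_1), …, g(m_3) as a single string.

g(2) = 3 > 0, so the root lies in [1, 2]
g(1.5) = -1.25 < 0, so the root lies in [1.5, 2]
g(1.75) = 0.6875 > 0, so the root lies in [1.5, 1.75]

+-+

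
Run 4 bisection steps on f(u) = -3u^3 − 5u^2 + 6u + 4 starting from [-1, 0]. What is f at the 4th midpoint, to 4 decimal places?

-0.4231

midpoint -0.5: f = 0.125 > 0 → [-1, -0.5]
midpoint -0.75: f = -2.046875 < 0 → [-0.75, -0.5]
midpoint -0.625: f = -0.970703 < 0 → [-0.625, -0.5]
midpoint -0.5625: f = -0.4231 < 0 → [-0.5625, -0.5]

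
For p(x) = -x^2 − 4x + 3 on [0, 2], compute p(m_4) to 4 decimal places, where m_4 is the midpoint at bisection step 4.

x = 1 gives p = -2, negative; keep [0, 1]
x = 0.5 gives p = 0.75, positive; keep [0.5, 1]
x = 0.75 gives p = -0.5625, negative; keep [0.5, 0.75]
x = 0.625 gives p = 0.1094, positive; keep [0.625, 0.75]

0.1094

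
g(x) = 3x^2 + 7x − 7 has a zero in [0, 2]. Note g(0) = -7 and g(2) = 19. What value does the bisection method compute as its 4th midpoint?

0.875

m = 1, g(m) = 3 (+); new bracket [0, 1]
m = 0.5, g(m) = -2.75 (−); new bracket [0.5, 1]
m = 0.75, g(m) = -0.0625 (−); new bracket [0.75, 1]
m = 0.875, g(m) = 1.4219 (+); new bracket [0.75, 0.875]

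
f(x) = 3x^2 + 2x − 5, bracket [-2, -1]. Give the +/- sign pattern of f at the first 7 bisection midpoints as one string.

f(-1.5) = -1.25 < 0, so the root lies in [-2, -1.5]
f(-1.75) = 0.6875 > 0, so the root lies in [-1.75, -1.5]
f(-1.625) = -0.328125 < 0, so the root lies in [-1.75, -1.625]
f(-1.6875) = 0.168 > 0, so the root lies in [-1.6875, -1.625]
f(-1.65625) = -0.083 < 0, so the root lies in [-1.6875, -1.65625]
f(-1.671875) = 0.0417 > 0, so the root lies in [-1.671875, -1.65625]
f(-1.6640625) = -0.0208 < 0, so the root lies in [-1.671875, -1.6640625]

-+-+-+-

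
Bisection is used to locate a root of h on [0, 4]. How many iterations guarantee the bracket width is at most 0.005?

Width after n steps is 4/2^n. Need 2^n ≥ 4/0.005 = 800.
2^9 = 512 < 800 ≤ 2^10 = 1024, so n = 10.

10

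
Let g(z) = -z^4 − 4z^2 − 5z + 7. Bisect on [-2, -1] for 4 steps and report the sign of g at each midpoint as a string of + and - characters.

+---

z = -1.5 gives g = 0.4375, positive; keep [-2, -1.5]
z = -1.75 gives g = -5.878906, negative; keep [-1.75, -1.5]
z = -1.625 gives g = -2.4104, negative; keep [-1.625, -1.5]
z = -1.5625 gives g = -0.9136, negative; keep [-1.5625, -1.5]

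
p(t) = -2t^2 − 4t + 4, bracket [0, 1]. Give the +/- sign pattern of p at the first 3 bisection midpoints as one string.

+-+

p(0.5) = 1.5 > 0, so the root lies in [0.5, 1]
p(0.75) = -0.125 < 0, so the root lies in [0.5, 0.75]
p(0.625) = 0.71875 > 0, so the root lies in [0.625, 0.75]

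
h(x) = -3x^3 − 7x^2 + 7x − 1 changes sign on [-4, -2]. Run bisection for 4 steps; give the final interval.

[-3.125, -3]

h(-3) = -4 < 0, so the root lies in [-4, -3]
h(-3.5) = 17.375 > 0, so the root lies in [-3.5, -3]
h(-3.25) = 5.296875 > 0, so the root lies in [-3.25, -3]
h(-3.125) = 0.3184 > 0, so the root lies in [-3.125, -3]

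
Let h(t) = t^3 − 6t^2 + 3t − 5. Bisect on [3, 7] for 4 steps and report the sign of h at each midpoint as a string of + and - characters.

t = 5 gives h = -15, negative; keep [5, 7]
t = 6 gives h = 13, positive; keep [5, 6]
t = 5.5 gives h = -3.625, negative; keep [5.5, 6]
t = 5.75 gives h = 3.9844, positive; keep [5.5, 5.75]

-+-+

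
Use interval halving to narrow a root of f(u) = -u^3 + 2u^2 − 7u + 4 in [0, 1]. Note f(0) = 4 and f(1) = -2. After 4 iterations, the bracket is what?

m = 0.5, f(m) = 0.875 (+); new bracket [0.5, 1]
m = 0.75, f(m) = -0.546875 (−); new bracket [0.5, 0.75]
m = 0.625, f(m) = 0.162109 (+); new bracket [0.625, 0.75]
m = 0.6875, f(m) = -0.1921 (−); new bracket [0.625, 0.6875]

[0.625, 0.6875]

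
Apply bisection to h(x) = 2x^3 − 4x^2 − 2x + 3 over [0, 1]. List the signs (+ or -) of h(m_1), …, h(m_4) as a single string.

midpoint 0.5: h = 1.25 > 0 → [0.5, 1]
midpoint 0.75: h = 0.09375 > 0 → [0.75, 1]
midpoint 0.875: h = -0.472656 < 0 → [0.75, 0.875]
midpoint 0.8125: h = -0.1929 < 0 → [0.75, 0.8125]

++--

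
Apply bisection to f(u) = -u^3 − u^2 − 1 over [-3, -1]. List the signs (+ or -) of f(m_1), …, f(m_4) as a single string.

++--

midpoint -2: f = 3 > 0 → [-2, -1]
midpoint -1.5: f = 0.125 > 0 → [-1.5, -1]
midpoint -1.25: f = -0.609375 < 0 → [-1.5, -1.25]
midpoint -1.375: f = -0.291 < 0 → [-1.5, -1.375]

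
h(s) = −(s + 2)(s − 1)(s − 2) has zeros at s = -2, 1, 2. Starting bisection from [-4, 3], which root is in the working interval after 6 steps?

s = -0.5 gives h = -5.625, negative; keep [-4, -0.5]
s = -2.25 gives h = 3.453125, positive; keep [-2.25, -0.5]
s = -1.375 gives h = -5.009766, negative; keep [-2.25, -1.375]
s = -1.8125 gives h = -2.0105, negative; keep [-2.25, -1.8125]
s = -2.03125 gives h = 0.3819, positive; keep [-2.03125, -1.8125]
s = -1.921875 gives h = -0.8953, negative; keep [-2.03125, -1.921875]

-2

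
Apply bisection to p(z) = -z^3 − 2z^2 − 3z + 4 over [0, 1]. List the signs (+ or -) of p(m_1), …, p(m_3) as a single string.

midpoint 0.5: p = 1.875 > 0 → [0.5, 1]
midpoint 0.75: p = 0.203125 > 0 → [0.75, 1]
midpoint 0.875: p = -0.826172 < 0 → [0.75, 0.875]

++-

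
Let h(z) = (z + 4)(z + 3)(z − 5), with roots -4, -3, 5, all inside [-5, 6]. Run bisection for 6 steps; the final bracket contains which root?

5

midpoint 0.5: h = -70.875 < 0 → [0.5, 6]
midpoint 3.25: h = -79.296875 < 0 → [3.25, 6]
midpoint 4.625: h = -24.662109 < 0 → [4.625, 6]
midpoint 5.3125: h = 24.1907 > 0 → [4.625, 5.3125]
midpoint 4.96875: h = -2.2334 < 0 → [4.96875, 5.3125]
midpoint 5.140625: h = 10.464 > 0 → [4.96875, 5.140625]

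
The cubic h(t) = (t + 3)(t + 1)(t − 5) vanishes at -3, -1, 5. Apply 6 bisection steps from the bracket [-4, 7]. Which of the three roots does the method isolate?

midpoint 1.5: h = -39.375 < 0 → [1.5, 7]
midpoint 4.25: h = -28.546875 < 0 → [4.25, 7]
midpoint 5.625: h = 35.712891 > 0 → [4.25, 5.625]
midpoint 4.9375: h = -2.9456 < 0 → [4.9375, 5.625]
midpoint 5.28125: h = 14.6297 > 0 → [4.9375, 5.28125]
midpoint 5.109375: h = 5.4188 > 0 → [4.9375, 5.109375]

5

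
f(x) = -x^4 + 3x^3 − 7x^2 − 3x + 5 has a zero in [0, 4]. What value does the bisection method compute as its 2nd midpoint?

1

f(2) = -21 < 0, so the root lies in [0, 2]
f(1) = -3 < 0, so the root lies in [0, 1]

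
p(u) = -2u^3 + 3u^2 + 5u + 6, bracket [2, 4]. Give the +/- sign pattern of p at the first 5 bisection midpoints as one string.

midpoint 3: p = -6 < 0 → [2, 3]
midpoint 2.5: p = 6 > 0 → [2.5, 3]
midpoint 2.75: p = 0.84375 > 0 → [2.75, 3]
midpoint 2.875: p = -2.3555 < 0 → [2.75, 2.875]
midpoint 2.8125: p = -0.7017 < 0 → [2.75, 2.8125]

-++--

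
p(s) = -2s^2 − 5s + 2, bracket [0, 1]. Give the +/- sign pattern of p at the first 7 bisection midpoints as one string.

-+-++--

s = 0.5 gives p = -1, negative; keep [0, 0.5]
s = 0.25 gives p = 0.625, positive; keep [0.25, 0.5]
s = 0.375 gives p = -0.15625, negative; keep [0.25, 0.375]
s = 0.3125 gives p = 0.2422, positive; keep [0.3125, 0.375]
s = 0.34375 gives p = 0.0449, positive; keep [0.34375, 0.375]
s = 0.359375 gives p = -0.0552, negative; keep [0.34375, 0.359375]
s = 0.3515625 gives p = -0.005, negative; keep [0.34375, 0.3515625]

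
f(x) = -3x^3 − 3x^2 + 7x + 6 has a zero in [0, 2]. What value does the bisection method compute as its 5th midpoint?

1.4375

x = 1 gives f = 7, positive; keep [1, 2]
x = 1.5 gives f = -0.375, negative; keep [1, 1.5]
x = 1.25 gives f = 4.203125, positive; keep [1.25, 1.5]
x = 1.375 gives f = 2.1543, positive; keep [1.375, 1.5]
x = 1.4375 gives f = 0.9519, positive; keep [1.4375, 1.5]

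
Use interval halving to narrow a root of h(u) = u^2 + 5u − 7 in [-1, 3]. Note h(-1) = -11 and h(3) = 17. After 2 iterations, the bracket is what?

[1, 2]

u = 1 gives h = -1, negative; keep [1, 3]
u = 2 gives h = 7, positive; keep [1, 2]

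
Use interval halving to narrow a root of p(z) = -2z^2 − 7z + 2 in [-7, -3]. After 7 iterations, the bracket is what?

[-3.78125, -3.75]

m = -5, p(m) = -13 (−); new bracket [-5, -3]
m = -4, p(m) = -2 (−); new bracket [-4, -3]
m = -3.5, p(m) = 2 (+); new bracket [-4, -3.5]
m = -3.75, p(m) = 0.125 (+); new bracket [-4, -3.75]
m = -3.875, p(m) = -0.9062 (−); new bracket [-3.875, -3.75]
m = -3.8125, p(m) = -0.3828 (−); new bracket [-3.8125, -3.75]
m = -3.78125, p(m) = -0.127 (−); new bracket [-3.78125, -3.75]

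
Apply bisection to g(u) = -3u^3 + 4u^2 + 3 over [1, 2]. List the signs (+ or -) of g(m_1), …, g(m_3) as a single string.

midpoint 1.5: g = 1.875 > 0 → [1.5, 2]
midpoint 1.75: g = -0.828125 < 0 → [1.5, 1.75]
midpoint 1.625: g = 0.689453 > 0 → [1.625, 1.75]

+-+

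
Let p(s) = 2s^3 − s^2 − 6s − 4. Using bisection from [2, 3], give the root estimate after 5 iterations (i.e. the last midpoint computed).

s = 2.5 gives p = 6, positive; keep [2, 2.5]
s = 2.25 gives p = 0.21875, positive; keep [2, 2.25]
s = 2.125 gives p = -2.074219, negative; keep [2.125, 2.25]
s = 2.1875 gives p = -0.9751, negative; keep [2.1875, 2.25]
s = 2.21875 gives p = -0.3902, negative; keep [2.21875, 2.25]

2.21875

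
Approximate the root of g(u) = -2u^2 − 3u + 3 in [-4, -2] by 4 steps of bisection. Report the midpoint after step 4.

u = -3 gives g = -6, negative; keep [-3, -2]
u = -2.5 gives g = -2, negative; keep [-2.5, -2]
u = -2.25 gives g = -0.375, negative; keep [-2.25, -2]
u = -2.125 gives g = 0.3438, positive; keep [-2.25, -2.125]

-2.125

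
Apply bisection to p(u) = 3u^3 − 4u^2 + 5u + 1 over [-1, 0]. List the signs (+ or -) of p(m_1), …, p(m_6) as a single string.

--+-++

u = -0.5 gives p = -2.875, negative; keep [-0.5, 0]
u = -0.25 gives p = -0.546875, negative; keep [-0.25, 0]
u = -0.125 gives p = 0.306641, positive; keep [-0.25, -0.125]
u = -0.1875 gives p = -0.0979, negative; keep [-0.1875, -0.125]
u = -0.15625 gives p = 0.1096, positive; keep [-0.1875, -0.15625]
u = -0.171875 gives p = 0.0072, positive; keep [-0.1875, -0.171875]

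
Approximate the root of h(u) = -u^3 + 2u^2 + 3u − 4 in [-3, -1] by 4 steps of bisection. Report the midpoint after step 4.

-1.625

u = -2 gives h = 6, positive; keep [-2, -1]
u = -1.5 gives h = -0.625, negative; keep [-2, -1.5]
u = -1.75 gives h = 2.234375, positive; keep [-1.75, -1.5]
u = -1.625 gives h = 0.6973, positive; keep [-1.625, -1.5]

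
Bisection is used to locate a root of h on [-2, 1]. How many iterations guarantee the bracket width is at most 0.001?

12

Width after n steps is 3/2^n. Need 2^n ≥ 3/0.001 = 3000.
2^11 = 2048 < 3000 ≤ 2^12 = 4096, so n = 12.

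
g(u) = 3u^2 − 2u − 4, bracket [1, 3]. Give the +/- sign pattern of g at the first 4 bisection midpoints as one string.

+-++

u = 2 gives g = 4, positive; keep [1, 2]
u = 1.5 gives g = -0.25, negative; keep [1.5, 2]
u = 1.75 gives g = 1.6875, positive; keep [1.5, 1.75]
u = 1.625 gives g = 0.6719, positive; keep [1.5, 1.625]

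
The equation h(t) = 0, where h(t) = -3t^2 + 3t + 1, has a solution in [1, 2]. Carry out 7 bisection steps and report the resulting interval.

m = 1.5, h(m) = -1.25 (−); new bracket [1, 1.5]
m = 1.25, h(m) = 0.0625 (+); new bracket [1.25, 1.5]
m = 1.375, h(m) = -0.546875 (−); new bracket [1.25, 1.375]
m = 1.3125, h(m) = -0.2305 (−); new bracket [1.25, 1.3125]
m = 1.28125, h(m) = -0.0811 (−); new bracket [1.25, 1.28125]
m = 1.265625, h(m) = -0.0085 (−); new bracket [1.25, 1.265625]
m = 1.2578125, h(m) = 0.0272 (+); new bracket [1.2578125, 1.265625]

[1.2578125, 1.265625]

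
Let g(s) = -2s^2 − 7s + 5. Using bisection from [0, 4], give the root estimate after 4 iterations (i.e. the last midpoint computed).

s = 2 gives g = -17, negative; keep [0, 2]
s = 1 gives g = -4, negative; keep [0, 1]
s = 0.5 gives g = 1, positive; keep [0.5, 1]
s = 0.75 gives g = -1.375, negative; keep [0.5, 0.75]

0.75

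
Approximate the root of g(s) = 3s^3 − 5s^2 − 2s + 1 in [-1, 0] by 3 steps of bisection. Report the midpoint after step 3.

-0.625

s = -0.5 gives g = 0.375, positive; keep [-1, -0.5]
s = -0.75 gives g = -1.578125, negative; keep [-0.75, -0.5]
s = -0.625 gives g = -0.435547, negative; keep [-0.625, -0.5]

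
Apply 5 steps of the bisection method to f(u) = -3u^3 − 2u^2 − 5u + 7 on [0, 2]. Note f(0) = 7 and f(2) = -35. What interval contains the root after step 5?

midpoint 1: f = -3 < 0 → [0, 1]
midpoint 0.5: f = 3.625 > 0 → [0.5, 1]
midpoint 0.75: f = 0.859375 > 0 → [0.75, 1]
midpoint 0.875: f = -0.916 < 0 → [0.75, 0.875]
midpoint 0.8125: f = 0.0081 > 0 → [0.8125, 0.875]

[0.8125, 0.875]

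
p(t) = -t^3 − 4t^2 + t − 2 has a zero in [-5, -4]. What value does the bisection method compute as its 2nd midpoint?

-4.25

midpoint -4.5: p = 3.625 > 0 → [-4.5, -4]
midpoint -4.25: p = -1.734375 < 0 → [-4.5, -4.25]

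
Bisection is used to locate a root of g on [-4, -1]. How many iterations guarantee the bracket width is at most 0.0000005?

23

Width after n steps is 3/2^n. Need 2^n ≥ 3/0.0000005 = 6000000.
2^22 = 4194304 < 6000000 ≤ 2^23 = 8388608, so n = 23.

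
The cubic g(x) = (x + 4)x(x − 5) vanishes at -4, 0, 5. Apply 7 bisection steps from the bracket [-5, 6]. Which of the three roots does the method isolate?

x = 0.5 gives g = -10.125, negative; keep [0.5, 6]
x = 3.25 gives g = -41.234375, negative; keep [3.25, 6]
x = 4.625 gives g = -14.958984, negative; keep [4.625, 6]
x = 5.3125 gives g = 15.4602, positive; keep [4.625, 5.3125]
x = 4.96875 gives g = -1.3926, negative; keep [4.96875, 5.3125]
x = 5.140625 gives g = 6.6078, positive; keep [4.96875, 5.140625]
x = 5.0546875 gives g = 2.503, positive; keep [4.96875, 5.0546875]

5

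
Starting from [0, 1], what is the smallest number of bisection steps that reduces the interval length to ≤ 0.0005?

Width after n steps is 1/2^n. Need 2^n ≥ 1/0.0005 = 2000.
2^10 = 1024 < 2000 ≤ 2^11 = 2048, so n = 11.

11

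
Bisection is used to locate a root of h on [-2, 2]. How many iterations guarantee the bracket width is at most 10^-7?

Width after n steps is 4/2^n. Need 2^n ≥ 4/10^-7 = 40000000.
2^25 = 33554432 < 40000000 ≤ 2^26 = 67108864, so n = 26.

26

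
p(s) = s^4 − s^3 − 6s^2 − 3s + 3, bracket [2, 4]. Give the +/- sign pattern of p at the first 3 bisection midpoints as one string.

p(3) = -6 < 0, so the root lies in [3, 4]
p(3.5) = 26.1875 > 0, so the root lies in [3, 3.5]
p(3.25) = 7.113281 > 0, so the root lies in [3, 3.25]

-++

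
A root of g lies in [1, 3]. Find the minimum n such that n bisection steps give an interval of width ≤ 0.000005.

19

Width after n steps is 2/2^n. Need 2^n ≥ 2/0.000005 = 400000.
2^18 = 262144 < 400000 ≤ 2^19 = 524288, so n = 19.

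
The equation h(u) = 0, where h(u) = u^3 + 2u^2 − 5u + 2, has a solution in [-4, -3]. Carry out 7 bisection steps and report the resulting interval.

m = -3.5, h(m) = 1.125 (+); new bracket [-4, -3.5]
m = -3.75, h(m) = -3.859375 (−); new bracket [-3.75, -3.5]
m = -3.625, h(m) = -1.228516 (−); new bracket [-3.625, -3.5]
m = -3.5625, h(m) = -0.0178 (−); new bracket [-3.5625, -3.5]
m = -3.53125, h(m) = 0.562 (+); new bracket [-3.5625, -3.53125]
m = -3.546875, h(m) = 0.2742 (+); new bracket [-3.5625, -3.546875]
m = -3.5546875, h(m) = 0.1287 (+); new bracket [-3.5625, -3.5546875]

[-3.5625, -3.5546875]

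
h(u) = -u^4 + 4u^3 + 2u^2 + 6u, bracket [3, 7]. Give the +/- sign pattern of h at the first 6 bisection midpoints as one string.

-++-++

m = 5, h(m) = -45 (−); new bracket [3, 5]
m = 4, h(m) = 56 (+); new bracket [4, 5]
m = 4.5, h(m) = 21.9375 (+); new bracket [4.5, 5]
m = 4.75, h(m) = -6.7539 (−); new bracket [4.5, 4.75]
m = 4.625, h(m) = 8.699 (+); new bracket [4.625, 4.75]
m = 4.6875, h(m) = 1.26 (+); new bracket [4.6875, 4.75]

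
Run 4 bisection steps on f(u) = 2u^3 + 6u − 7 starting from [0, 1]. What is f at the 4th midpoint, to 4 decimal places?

0.2729

f(0.5) = -3.75 < 0, so the root lies in [0.5, 1]
f(0.75) = -1.65625 < 0, so the root lies in [0.75, 1]
f(0.875) = -0.410156 < 0, so the root lies in [0.875, 1]
f(0.9375) = 0.2729 > 0, so the root lies in [0.875, 0.9375]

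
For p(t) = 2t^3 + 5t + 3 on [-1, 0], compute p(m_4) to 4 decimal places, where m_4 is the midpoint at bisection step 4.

-0.1685

p(-0.5) = 0.25 > 0, so the root lies in [-1, -0.5]
p(-0.75) = -1.59375 < 0, so the root lies in [-0.75, -0.5]
p(-0.625) = -0.613281 < 0, so the root lies in [-0.625, -0.5]
p(-0.5625) = -0.1685 < 0, so the root lies in [-0.5625, -0.5]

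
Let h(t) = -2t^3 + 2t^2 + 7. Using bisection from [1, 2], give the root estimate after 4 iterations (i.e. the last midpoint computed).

t = 1.5 gives h = 4.75, positive; keep [1.5, 2]
t = 1.75 gives h = 2.40625, positive; keep [1.75, 2]
t = 1.875 gives h = 0.847656, positive; keep [1.875, 2]
t = 1.9375 gives h = -0.0386, negative; keep [1.875, 1.9375]

1.9375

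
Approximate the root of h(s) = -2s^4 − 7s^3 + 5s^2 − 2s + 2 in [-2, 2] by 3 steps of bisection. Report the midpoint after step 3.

0.5

midpoint 0: h = 2 > 0 → [0, 2]
midpoint 1: h = -4 < 0 → [0, 1]
midpoint 0.5: h = 1.25 > 0 → [0.5, 1]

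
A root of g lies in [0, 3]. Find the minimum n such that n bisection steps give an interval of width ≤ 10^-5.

19

Width after n steps is 3/2^n. Need 2^n ≥ 3/10^-5 = 300000.
2^18 = 262144 < 300000 ≤ 2^19 = 524288, so n = 19.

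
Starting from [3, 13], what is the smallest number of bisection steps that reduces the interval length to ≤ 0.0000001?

27

Width after n steps is 10/2^n. Need 2^n ≥ 10/0.0000001 = 100000000.
2^26 = 67108864 < 100000000 ≤ 2^27 = 134217728, so n = 27.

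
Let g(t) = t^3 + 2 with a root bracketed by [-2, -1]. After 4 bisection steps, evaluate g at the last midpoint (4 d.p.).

t = -1.5 gives g = -1.375, negative; keep [-1.5, -1]
t = -1.25 gives g = 0.046875, positive; keep [-1.5, -1.25]
t = -1.375 gives g = -0.599609, negative; keep [-1.375, -1.25]
t = -1.3125 gives g = -0.261, negative; keep [-1.3125, -1.25]

-0.2610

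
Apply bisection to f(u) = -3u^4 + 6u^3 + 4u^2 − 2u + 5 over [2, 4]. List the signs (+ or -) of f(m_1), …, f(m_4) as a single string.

-+--

midpoint 3: f = -46 < 0 → [2, 3]
midpoint 2.5: f = 1.5625 > 0 → [2.5, 3]
midpoint 2.75: f = -17.042969 < 0 → [2.5, 2.75]
midpoint 2.625: f = -6.6023 < 0 → [2.5, 2.625]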